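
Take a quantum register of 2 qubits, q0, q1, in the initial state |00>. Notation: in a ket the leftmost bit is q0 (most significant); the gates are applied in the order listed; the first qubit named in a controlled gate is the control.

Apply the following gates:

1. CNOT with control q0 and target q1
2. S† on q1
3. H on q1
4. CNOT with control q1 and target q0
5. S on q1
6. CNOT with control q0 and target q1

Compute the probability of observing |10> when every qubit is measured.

Outcome |10> occurs with probability 1/2.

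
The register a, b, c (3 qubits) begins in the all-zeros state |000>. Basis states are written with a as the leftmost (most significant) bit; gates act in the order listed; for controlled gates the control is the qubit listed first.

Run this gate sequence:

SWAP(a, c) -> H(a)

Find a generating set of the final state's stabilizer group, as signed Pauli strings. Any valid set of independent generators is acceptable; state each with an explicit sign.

The final state is stabilized by the group generated by +XII, +IZI, +IIZ; other independent generating sets are equally valid.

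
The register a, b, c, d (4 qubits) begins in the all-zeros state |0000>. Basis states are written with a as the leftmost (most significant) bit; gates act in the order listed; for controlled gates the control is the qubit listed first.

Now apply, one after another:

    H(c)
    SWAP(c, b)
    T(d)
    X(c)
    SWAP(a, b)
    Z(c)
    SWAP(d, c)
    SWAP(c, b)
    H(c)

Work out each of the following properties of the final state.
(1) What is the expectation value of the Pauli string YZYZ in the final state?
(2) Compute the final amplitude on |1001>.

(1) In the final state, YZYZ has expectation 0.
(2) The final state's coefficient on |1001> equals -1/2.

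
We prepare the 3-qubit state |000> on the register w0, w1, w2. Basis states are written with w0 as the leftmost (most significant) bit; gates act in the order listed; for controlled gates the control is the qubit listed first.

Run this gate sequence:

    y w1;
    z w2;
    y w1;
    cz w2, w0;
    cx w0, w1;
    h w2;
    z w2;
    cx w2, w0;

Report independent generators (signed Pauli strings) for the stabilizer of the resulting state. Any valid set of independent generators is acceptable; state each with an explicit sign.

The final state is stabilized by the group generated by -XIX, +ZIZ, +IZI; other independent generating sets are equally valid.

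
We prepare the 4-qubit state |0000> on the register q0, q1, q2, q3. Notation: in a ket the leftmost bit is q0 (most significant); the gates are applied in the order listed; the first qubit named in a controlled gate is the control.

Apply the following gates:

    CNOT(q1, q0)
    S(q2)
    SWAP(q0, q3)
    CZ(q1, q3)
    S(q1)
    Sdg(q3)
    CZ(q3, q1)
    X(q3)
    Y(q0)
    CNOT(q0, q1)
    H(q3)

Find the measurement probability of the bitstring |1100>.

A full measurement returns |1100> with probability 1/2.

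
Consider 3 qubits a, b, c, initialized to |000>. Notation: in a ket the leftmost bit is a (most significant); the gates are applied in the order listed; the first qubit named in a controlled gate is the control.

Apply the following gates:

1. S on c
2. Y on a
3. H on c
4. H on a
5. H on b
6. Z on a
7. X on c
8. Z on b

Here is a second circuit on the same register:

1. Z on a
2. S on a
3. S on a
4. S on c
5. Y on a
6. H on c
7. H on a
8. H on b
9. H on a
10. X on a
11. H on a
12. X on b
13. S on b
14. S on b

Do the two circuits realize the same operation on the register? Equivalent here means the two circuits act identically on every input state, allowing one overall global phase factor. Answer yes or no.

No: there is an input state on which the two circuits produce genuinely different outputs (not merely differing by a phase).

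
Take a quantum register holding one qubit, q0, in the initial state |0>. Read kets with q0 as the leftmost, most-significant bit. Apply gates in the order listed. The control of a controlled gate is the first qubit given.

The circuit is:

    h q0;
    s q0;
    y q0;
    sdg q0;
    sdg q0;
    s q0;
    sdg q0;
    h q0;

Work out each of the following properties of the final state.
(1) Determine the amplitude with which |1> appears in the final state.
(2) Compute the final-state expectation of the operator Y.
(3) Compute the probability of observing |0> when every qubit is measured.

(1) The amplitude on |1> is 1/2 + I/2.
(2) The observable Y averages to 1.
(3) A full measurement returns |0> with probability 1/2.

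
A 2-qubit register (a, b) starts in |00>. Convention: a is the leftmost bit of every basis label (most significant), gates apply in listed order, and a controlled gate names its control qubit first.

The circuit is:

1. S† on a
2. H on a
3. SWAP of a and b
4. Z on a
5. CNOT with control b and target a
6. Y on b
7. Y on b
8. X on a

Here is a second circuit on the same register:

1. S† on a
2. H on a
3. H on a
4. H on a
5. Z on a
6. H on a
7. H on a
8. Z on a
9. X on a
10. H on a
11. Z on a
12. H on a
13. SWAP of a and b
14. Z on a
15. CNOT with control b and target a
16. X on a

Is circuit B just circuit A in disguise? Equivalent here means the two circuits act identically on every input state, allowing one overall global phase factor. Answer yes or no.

Yes, they are equivalent — the unitaries differ by at most a global phase.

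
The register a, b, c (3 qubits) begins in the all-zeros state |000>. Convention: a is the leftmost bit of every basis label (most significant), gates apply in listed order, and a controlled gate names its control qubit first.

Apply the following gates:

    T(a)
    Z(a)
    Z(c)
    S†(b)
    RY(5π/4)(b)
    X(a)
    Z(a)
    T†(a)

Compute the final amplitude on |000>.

The final state's coefficient on |000> equals 0.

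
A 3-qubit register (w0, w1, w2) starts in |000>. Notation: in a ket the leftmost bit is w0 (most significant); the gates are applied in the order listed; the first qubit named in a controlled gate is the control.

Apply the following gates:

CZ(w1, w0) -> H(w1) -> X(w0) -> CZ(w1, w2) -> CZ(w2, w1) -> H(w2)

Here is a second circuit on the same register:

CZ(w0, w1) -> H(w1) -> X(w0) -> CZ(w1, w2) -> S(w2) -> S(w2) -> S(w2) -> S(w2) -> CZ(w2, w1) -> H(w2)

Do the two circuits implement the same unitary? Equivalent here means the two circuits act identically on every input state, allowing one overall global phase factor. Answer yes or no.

Yes, they are equivalent — the unitaries differ by at most a global phase.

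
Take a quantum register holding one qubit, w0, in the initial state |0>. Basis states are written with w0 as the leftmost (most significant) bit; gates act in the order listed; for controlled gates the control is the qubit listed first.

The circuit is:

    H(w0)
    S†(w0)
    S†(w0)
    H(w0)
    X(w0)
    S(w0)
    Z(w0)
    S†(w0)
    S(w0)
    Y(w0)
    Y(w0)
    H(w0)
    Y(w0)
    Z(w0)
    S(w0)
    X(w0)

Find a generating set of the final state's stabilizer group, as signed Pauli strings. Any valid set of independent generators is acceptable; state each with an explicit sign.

The final state is stabilized by the group generated by -Y; other independent generating sets are equally valid.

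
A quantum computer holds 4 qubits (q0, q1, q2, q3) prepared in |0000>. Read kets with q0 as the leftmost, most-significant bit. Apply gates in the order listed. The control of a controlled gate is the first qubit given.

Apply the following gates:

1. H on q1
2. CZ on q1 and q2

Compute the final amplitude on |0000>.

The final state's coefficient on |0000> equals sqrt(2)/2.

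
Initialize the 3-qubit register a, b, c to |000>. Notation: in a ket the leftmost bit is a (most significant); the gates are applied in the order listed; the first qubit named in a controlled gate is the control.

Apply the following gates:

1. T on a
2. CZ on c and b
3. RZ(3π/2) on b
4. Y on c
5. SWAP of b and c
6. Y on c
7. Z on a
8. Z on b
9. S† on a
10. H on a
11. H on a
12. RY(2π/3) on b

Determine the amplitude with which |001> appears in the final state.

|001> carries amplitude sqrt(3)*exp(I*pi/4)/2 in the final state. Key observation: the block from step 10 through step 11 cancels to the identity and can be dropped.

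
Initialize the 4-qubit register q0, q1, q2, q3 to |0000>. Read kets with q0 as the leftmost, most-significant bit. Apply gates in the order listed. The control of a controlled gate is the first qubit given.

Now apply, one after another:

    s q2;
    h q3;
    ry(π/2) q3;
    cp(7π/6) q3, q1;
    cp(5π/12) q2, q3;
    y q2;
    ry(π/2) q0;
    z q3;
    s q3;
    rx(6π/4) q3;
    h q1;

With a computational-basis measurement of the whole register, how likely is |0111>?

A full measurement returns |0111> with probability 1/8.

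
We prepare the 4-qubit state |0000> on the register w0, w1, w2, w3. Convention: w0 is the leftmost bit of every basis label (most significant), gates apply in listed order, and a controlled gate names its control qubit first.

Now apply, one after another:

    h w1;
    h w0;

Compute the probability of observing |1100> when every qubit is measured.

A full measurement returns |1100> with probability 1/4.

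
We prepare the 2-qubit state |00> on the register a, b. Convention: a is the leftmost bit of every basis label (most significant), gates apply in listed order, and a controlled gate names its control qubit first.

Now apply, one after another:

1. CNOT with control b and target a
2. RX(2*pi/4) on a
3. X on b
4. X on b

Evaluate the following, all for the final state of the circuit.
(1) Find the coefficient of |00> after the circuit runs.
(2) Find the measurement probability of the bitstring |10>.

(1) |00> carries amplitude sqrt(2)/2 in the final state. Key observation: steps 3-4 multiply out to the identity, so the circuit reduces to the remaining gates.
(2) The probability of measuring |10> is 1/2.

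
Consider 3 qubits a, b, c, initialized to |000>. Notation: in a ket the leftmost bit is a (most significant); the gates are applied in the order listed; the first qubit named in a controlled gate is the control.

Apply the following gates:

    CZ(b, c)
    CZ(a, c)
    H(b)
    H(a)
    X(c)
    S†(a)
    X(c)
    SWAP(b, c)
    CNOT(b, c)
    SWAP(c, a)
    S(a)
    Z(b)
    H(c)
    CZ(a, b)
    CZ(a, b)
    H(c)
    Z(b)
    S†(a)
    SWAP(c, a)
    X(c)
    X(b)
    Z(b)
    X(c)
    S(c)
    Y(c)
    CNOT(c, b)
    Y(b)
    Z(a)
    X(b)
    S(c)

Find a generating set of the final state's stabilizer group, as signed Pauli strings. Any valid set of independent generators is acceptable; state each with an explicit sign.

The stabilizer group can be generated by +YII, +IXX, -IZZ, among other valid generating sets. Key observation: steps 11-18 multiply out to the identity, so the circuit reduces to the remaining gates.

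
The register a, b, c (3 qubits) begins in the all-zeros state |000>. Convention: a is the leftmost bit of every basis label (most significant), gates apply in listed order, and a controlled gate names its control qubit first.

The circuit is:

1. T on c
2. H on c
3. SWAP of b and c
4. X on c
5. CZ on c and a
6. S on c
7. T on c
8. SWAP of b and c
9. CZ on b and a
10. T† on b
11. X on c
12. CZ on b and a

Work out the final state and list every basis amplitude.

The resulting statevector has amplitude sqrt(2)*I/2 on |010>, sqrt(2)*I/2 on |011>, and 0 on every other basis state.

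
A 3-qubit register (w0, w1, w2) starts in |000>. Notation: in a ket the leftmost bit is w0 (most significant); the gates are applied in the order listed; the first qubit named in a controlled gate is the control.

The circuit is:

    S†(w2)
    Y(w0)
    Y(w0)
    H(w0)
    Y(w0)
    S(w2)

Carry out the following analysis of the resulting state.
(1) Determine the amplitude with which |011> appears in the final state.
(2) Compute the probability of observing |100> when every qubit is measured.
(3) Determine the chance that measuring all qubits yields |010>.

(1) |011> carries amplitude 0 in the final state.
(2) A full measurement returns |100> with probability 1/2.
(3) The probability of measuring |010> is 0.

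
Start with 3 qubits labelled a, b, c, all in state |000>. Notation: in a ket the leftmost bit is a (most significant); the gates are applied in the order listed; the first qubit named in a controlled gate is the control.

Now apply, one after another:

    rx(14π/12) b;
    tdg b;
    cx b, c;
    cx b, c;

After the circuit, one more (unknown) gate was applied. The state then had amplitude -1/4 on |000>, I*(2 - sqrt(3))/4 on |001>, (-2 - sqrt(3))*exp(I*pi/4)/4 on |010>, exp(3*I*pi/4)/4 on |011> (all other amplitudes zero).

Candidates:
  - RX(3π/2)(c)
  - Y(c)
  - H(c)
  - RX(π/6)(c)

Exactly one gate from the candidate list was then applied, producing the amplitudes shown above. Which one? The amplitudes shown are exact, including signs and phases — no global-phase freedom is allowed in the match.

The applied gate was RX(π/6)(c).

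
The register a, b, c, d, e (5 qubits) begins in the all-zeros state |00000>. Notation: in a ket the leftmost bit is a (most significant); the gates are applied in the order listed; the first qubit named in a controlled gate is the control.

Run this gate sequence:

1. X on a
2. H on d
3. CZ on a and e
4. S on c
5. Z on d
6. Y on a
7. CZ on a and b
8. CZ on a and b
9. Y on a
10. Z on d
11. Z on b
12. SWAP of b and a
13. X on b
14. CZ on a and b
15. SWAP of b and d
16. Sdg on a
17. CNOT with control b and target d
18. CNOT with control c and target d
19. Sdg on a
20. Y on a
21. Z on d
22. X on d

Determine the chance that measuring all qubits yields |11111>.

A full measurement returns |11111> with probability 0. Key observation: the block from step 5 through step 10 cancels to the identity and can be dropped.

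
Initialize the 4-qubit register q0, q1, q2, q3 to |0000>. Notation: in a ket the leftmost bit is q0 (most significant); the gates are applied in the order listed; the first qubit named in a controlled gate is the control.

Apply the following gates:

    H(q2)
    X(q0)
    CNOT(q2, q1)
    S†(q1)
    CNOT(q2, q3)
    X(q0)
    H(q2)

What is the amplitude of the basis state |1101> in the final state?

The amplitude on |1101> is 0.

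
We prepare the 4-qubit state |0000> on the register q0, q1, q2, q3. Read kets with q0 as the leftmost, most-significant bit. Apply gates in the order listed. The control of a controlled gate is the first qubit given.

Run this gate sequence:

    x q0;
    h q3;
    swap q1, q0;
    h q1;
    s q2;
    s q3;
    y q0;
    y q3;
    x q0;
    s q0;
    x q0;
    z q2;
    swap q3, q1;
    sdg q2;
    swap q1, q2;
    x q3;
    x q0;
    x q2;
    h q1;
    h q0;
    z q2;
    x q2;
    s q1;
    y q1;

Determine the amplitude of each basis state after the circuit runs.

After the circuit, the state carries amplitude I/4 on |0000>, -I/4 on |0001>, 1/4 on |0010>, -1/4 on |0011>, -1/4 on |0100>, 1/4 on |0101>, I/4 on |0110>, -I/4 on |0111>, I/4 on |1000>, -I/4 on |1001>, 1/4 on |1010>, -1/4 on |1011>, -1/4 on |1100>, 1/4 on |1101>, I/4 on |1110>, -I/4 on |1111>.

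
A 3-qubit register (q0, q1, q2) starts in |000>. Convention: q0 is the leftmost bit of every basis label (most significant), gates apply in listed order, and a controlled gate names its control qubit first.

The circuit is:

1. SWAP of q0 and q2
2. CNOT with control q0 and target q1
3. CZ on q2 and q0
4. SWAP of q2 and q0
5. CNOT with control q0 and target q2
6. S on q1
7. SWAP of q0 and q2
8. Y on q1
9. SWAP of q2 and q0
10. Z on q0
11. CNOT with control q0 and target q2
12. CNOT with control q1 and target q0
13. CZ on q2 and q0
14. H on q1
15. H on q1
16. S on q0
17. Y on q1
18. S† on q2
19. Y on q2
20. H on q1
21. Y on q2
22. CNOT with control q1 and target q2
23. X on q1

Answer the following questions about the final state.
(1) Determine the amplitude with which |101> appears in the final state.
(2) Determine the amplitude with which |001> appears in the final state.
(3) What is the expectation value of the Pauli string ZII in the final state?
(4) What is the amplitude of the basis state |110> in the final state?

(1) |101> carries amplitude sqrt(2)*I/2 in the final state.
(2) The final state's coefficient on |001> equals 0.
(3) In the final state, ZII has expectation -1.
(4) |110> carries amplitude sqrt(2)*I/2 in the final state.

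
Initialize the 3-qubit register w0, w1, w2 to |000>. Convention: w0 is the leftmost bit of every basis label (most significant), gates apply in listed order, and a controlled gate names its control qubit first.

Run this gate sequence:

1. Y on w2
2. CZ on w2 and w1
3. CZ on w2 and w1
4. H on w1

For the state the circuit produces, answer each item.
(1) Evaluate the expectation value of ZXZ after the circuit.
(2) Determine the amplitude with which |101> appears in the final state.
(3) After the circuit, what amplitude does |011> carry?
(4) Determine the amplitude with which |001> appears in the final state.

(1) The observable ZXZ averages to -1. Key observation: gates 2-3 undo each other exactly, leaving only the rest of the circuit to track.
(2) |101> carries amplitude 0 in the final state.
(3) The amplitude on |011> is sqrt(2)*I/2.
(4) The amplitude on |001> is sqrt(2)*I/2.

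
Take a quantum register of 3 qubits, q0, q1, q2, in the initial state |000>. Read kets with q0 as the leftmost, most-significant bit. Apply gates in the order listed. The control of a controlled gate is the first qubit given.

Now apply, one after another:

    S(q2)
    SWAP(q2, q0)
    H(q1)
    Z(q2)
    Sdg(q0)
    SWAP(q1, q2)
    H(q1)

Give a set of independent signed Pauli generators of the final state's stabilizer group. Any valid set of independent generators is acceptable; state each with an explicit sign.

One valid set of independent stabilizer generators is +IXI, +IIX, +ZII (any independent generating set of the same group is equally correct).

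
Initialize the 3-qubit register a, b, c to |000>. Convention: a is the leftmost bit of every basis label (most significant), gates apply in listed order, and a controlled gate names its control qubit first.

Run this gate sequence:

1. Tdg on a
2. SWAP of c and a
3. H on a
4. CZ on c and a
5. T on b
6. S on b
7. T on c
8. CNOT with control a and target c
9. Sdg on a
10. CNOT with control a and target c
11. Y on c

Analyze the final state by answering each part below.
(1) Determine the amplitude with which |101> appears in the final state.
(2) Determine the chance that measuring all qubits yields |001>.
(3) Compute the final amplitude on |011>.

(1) |101> carries amplitude sqrt(2)/2 in the final state.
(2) The probability of measuring |001> is 1/2.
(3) |011> carries amplitude 0 in the final state.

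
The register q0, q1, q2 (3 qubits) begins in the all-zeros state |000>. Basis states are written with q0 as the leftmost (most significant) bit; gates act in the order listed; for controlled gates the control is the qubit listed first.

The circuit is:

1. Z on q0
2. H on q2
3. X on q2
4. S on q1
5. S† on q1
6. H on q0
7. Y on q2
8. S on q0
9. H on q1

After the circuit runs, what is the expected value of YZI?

The expectation value of YZI is 0. Key observation: gates 4-5 undo each other exactly, leaving only the rest of the circuit to track.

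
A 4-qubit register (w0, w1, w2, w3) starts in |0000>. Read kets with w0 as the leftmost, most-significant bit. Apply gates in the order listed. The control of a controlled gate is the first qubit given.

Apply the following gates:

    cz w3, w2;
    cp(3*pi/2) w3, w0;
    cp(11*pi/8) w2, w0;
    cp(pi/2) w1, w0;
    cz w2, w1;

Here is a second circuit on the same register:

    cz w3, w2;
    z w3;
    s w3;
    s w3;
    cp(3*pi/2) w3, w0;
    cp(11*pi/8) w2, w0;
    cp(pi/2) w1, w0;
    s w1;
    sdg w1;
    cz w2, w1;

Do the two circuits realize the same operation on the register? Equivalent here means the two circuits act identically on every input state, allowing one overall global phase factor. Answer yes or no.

Yes — the two circuits implement the same unitary up to a global phase.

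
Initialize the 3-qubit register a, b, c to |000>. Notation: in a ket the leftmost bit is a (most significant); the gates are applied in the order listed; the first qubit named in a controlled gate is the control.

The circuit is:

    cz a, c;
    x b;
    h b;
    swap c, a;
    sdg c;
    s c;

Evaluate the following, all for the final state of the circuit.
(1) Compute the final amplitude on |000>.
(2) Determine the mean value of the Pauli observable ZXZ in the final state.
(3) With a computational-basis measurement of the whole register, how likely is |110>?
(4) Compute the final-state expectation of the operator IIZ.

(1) The final state's coefficient on |000> equals sqrt(2)/2.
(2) The observable ZXZ averages to -1.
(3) The probability of measuring |110> is 0.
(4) The observable IIZ averages to 1.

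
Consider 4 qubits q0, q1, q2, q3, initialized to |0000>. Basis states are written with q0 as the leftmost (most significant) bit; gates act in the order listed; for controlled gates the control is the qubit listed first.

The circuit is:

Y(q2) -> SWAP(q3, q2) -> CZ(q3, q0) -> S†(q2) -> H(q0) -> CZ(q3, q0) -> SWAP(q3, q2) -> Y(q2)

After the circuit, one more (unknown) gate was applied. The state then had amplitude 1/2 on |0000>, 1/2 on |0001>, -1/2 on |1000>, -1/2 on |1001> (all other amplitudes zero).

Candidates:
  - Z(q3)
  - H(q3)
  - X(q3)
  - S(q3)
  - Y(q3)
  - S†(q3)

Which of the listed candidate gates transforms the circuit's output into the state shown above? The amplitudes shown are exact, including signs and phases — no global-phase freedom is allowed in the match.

The unique candidate consistent with the amplitudes is H(q3).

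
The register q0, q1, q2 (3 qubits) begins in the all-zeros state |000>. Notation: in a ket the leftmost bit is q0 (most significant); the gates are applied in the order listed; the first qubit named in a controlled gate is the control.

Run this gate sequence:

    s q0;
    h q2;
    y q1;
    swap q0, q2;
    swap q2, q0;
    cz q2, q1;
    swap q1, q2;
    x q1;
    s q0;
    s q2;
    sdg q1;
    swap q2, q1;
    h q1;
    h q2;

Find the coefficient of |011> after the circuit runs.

|011> carries amplitude sqrt(2)*(-1 + I)/4 in the final state.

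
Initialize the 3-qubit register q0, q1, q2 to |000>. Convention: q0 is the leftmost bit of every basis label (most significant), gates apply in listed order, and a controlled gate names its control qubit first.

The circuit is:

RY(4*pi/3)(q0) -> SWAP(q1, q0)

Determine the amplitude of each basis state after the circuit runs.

The final amplitudes are -1/2 on |000>, sqrt(3)/2 on |010>, and 0 on every other basis state.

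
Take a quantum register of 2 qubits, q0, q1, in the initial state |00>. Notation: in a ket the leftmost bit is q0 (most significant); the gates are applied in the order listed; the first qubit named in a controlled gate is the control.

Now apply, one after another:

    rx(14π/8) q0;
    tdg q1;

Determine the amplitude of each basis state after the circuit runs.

The final amplitudes are -sqrt(sqrt(2) + 2)/2 on |00>, 0 on |01>, -I*sqrt(2 - sqrt(2))/2 on |10>, 0 on |11>.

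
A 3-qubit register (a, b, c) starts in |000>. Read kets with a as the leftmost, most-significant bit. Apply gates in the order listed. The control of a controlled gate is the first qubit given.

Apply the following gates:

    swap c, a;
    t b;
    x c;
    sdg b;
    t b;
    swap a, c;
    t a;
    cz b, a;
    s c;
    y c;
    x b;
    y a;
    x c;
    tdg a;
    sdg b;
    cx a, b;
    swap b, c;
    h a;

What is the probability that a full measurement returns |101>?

The probability of measuring |101> is 1/2.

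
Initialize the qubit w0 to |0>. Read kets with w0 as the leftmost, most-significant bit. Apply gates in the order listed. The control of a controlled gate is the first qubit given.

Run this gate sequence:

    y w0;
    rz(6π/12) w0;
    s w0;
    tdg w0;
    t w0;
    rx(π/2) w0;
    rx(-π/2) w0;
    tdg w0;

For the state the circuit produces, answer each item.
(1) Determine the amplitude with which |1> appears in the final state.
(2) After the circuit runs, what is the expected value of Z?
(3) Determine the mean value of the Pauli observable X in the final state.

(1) The amplitude on |1> is -1. Key observation: steps 5-8 multiply out to the identity, so the circuit reduces to the remaining gates.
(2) The expectation value of Z is -1.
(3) In the final state, X has expectation 0.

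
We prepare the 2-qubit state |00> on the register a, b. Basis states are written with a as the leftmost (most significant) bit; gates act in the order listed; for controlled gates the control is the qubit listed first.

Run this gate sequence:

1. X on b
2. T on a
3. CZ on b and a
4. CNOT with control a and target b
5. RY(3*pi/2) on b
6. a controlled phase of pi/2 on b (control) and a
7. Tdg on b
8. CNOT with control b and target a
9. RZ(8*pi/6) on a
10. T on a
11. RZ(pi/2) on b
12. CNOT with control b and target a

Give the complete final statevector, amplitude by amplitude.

The resulting statevector has amplitude sqrt(2)*exp(I*pi/12)/2 on |00>, -sqrt(2)*exp(11*I*pi/12)/2 on |01>, 0 on |10>, 0 on |11>.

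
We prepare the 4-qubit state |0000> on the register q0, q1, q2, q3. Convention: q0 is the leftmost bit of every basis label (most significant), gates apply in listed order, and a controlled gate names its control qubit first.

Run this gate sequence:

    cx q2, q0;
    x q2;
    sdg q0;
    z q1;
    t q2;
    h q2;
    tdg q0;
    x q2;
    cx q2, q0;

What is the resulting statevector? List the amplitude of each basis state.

The final amplitudes are -sqrt(2)*exp(I*pi/4)/2 on |0000>, sqrt(2)*exp(I*pi/4)/2 on |1010>, and 0 on every other basis state.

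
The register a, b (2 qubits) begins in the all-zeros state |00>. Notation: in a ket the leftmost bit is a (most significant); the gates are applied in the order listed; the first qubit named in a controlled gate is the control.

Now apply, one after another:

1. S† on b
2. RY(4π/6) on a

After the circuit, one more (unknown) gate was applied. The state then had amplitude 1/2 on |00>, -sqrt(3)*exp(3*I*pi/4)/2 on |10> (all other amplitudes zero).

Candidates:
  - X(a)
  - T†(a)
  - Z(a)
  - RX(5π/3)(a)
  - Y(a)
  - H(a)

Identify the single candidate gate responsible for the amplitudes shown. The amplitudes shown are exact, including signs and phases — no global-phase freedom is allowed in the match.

The unique candidate consistent with the amplitudes is T†(a).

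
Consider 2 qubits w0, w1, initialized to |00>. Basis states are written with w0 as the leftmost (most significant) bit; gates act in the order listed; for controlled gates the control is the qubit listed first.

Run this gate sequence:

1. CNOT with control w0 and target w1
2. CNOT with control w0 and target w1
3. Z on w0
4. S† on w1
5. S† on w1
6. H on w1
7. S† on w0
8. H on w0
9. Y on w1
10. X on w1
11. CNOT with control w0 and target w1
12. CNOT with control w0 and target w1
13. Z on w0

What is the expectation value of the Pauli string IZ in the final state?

In the final state, IZ has expectation 0.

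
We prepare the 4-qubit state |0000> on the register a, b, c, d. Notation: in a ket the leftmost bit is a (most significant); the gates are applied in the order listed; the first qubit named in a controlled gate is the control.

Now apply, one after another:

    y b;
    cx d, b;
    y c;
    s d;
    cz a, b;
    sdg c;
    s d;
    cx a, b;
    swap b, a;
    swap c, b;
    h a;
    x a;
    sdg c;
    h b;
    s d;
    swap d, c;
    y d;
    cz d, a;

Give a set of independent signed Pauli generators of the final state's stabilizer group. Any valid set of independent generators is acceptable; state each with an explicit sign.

The stabilizer group can be generated by +XIII, -IXII, +IIZI, -IIIZ, among other valid generating sets.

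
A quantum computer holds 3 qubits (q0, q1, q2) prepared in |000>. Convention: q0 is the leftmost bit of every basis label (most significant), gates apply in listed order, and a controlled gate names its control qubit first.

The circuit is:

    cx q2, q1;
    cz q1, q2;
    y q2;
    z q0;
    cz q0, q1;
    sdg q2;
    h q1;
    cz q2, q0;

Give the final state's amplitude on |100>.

The amplitude on |100> is 0.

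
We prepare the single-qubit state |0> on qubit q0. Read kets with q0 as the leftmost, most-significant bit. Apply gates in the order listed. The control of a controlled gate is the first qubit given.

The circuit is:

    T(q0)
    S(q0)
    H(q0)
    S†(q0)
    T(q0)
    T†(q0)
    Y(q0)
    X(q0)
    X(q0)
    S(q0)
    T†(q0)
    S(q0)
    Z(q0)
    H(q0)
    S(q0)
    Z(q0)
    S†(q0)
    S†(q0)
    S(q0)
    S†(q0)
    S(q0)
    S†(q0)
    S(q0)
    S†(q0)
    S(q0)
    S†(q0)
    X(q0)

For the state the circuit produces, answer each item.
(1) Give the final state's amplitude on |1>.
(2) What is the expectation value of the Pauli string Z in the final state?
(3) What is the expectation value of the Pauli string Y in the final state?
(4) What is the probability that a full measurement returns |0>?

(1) The final state's coefficient on |1> equals -1/2 + exp(I*pi/4)/2. Key observation: the block from step 18 through step 25 cancels to the identity and can be dropped.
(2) In the final state, Z has expectation sqrt(2)/2.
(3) The observable Y averages to 0.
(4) Outcome |0> occurs with probability sqrt(2)/4 + 1/2.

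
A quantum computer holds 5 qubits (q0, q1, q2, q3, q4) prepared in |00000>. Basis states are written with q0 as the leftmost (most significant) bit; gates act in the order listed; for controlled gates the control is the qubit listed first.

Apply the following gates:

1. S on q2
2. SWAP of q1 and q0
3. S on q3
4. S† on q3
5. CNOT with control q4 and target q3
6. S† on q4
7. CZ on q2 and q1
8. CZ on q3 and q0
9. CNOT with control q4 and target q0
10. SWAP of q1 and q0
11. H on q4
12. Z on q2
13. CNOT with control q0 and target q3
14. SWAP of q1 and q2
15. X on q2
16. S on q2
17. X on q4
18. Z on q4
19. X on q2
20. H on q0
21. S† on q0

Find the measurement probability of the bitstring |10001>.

Outcome |10001> occurs with probability 1/4.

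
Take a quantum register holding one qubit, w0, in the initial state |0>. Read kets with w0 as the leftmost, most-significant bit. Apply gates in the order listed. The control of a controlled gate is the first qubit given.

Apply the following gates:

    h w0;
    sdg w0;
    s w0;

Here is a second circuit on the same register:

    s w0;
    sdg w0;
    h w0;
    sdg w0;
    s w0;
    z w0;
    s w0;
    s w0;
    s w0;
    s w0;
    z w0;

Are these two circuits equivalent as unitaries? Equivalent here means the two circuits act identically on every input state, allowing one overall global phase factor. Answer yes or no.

Yes, they are equivalent — the unitaries differ by at most a global phase.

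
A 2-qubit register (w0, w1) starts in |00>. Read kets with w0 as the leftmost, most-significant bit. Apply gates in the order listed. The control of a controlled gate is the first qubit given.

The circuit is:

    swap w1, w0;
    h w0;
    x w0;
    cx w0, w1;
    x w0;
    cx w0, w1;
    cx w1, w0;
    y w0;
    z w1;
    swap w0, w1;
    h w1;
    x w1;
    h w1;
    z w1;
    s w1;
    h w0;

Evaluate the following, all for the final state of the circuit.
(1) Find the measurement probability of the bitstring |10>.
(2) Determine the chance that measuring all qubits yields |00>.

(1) Outcome |10> occurs with probability 1/4. Key observation: gates 11-14 undo each other exactly, leaving only the rest of the circuit to track.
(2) The probability of measuring |00> is 1/4.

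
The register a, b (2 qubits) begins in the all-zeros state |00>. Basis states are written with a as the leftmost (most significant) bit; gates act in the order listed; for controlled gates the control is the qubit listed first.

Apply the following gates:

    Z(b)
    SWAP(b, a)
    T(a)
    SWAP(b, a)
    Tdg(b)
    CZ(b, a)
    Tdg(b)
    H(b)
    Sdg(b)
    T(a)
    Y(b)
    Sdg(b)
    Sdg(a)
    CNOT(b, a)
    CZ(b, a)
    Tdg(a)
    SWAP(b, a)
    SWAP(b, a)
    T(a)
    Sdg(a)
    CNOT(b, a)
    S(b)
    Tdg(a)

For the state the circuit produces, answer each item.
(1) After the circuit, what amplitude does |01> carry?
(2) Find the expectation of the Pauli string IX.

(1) The amplitude on |01> is -sqrt(2)/2. Key observation: the block from step 16 through step 19 cancels to the identity and can be dropped.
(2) In the final state, IX has expectation 1.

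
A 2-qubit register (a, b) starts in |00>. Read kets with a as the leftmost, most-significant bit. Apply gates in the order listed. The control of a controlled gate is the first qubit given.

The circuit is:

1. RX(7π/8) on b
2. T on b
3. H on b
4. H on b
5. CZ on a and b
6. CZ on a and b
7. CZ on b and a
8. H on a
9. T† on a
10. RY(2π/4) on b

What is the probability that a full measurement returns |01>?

The probability of measuring |01> is sqrt(4 - 2*sqrt(2))/16 + 1/4.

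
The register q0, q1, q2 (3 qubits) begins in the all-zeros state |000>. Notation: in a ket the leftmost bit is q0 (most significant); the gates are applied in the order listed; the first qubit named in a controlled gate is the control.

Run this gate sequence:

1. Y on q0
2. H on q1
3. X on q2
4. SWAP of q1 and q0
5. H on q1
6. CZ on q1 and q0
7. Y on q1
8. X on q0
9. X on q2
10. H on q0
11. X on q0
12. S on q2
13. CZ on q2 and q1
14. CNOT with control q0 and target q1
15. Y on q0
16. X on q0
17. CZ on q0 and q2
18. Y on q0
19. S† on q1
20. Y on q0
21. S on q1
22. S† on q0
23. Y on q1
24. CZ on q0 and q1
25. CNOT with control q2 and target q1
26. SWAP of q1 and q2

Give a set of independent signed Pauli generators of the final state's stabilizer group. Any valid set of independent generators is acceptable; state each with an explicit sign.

The stabilizer group can be generated by +YII, +IZI, -IIZ, among other valid generating sets.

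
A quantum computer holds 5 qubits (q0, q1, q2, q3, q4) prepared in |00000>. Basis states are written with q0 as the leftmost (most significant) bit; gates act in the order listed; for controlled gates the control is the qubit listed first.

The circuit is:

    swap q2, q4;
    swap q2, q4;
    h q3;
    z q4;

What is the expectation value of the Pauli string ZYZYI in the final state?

The observable ZYZYI averages to 0. Key observation: the block from step 1 through step 2 cancels to the identity and can be dropped.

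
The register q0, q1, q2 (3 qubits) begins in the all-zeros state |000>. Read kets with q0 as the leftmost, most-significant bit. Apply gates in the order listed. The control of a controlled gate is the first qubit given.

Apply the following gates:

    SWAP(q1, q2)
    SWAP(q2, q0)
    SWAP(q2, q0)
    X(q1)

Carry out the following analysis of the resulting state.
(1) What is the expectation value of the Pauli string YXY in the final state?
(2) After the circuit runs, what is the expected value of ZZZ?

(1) The observable YXY averages to 0. Key observation: gates 2-3 undo each other exactly, leaving only the rest of the circuit to track.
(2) The expectation value of ZZZ is -1.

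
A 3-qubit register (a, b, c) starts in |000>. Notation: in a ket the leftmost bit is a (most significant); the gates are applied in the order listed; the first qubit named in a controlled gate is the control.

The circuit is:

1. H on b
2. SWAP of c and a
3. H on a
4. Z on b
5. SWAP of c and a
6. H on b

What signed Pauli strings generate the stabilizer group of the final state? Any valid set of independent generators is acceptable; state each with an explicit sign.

The stabilizer group can be generated by +IIX, +ZII, -IZI, among other valid generating sets.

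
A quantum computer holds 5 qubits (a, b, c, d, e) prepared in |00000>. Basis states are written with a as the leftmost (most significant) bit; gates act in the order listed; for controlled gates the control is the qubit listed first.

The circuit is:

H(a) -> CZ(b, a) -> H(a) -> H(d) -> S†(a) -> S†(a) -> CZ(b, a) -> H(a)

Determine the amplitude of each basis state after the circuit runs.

The final amplitudes are 1/2 on |00000>, 1/2 on |00010>, 1/2 on |10000>, 1/2 on |10010>, and 0 on every other basis state.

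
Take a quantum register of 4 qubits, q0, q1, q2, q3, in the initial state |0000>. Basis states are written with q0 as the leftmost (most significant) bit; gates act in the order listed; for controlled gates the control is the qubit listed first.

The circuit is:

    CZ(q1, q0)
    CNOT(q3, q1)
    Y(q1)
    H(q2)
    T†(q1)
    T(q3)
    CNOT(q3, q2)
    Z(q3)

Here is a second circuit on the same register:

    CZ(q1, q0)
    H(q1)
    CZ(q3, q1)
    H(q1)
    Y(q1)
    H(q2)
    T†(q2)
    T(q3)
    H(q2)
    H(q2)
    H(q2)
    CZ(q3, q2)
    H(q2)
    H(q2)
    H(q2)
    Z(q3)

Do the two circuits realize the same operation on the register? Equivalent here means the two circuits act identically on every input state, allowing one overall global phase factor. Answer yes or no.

No — the two circuits implement different unitaries, even allowing a global phase.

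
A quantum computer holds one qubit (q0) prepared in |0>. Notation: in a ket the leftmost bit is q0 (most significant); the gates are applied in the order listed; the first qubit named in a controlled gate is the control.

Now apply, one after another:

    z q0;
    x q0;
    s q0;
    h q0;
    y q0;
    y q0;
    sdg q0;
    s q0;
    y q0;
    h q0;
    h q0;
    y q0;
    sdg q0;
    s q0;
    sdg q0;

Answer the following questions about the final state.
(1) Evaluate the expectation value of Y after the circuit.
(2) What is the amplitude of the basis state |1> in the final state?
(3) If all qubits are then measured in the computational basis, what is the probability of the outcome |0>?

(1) The expectation value of Y is 1.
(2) The final state's coefficient on |1> equals -sqrt(2)/2.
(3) A full measurement returns |0> with probability 1/2.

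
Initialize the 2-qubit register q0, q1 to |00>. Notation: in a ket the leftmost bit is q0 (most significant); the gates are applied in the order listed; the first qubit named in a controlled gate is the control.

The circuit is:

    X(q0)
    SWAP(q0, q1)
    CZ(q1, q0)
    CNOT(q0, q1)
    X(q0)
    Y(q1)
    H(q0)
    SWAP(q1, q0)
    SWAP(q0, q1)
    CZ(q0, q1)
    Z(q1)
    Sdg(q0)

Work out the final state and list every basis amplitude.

The resulting statevector has amplitude -sqrt(2)*I/2 on |00>, 0 on |01>, sqrt(2)/2 on |10>, 0 on |11>.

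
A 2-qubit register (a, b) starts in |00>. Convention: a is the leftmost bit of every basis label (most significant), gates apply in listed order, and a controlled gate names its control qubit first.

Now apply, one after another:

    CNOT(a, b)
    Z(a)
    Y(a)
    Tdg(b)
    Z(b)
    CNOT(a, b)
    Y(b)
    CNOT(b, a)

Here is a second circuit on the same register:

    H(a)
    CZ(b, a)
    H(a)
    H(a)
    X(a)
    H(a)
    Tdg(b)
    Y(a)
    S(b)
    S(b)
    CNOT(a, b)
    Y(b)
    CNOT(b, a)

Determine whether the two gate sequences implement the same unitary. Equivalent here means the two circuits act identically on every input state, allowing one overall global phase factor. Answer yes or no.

No: there is an input state on which the two circuits produce genuinely different outputs (not merely differing by a phase).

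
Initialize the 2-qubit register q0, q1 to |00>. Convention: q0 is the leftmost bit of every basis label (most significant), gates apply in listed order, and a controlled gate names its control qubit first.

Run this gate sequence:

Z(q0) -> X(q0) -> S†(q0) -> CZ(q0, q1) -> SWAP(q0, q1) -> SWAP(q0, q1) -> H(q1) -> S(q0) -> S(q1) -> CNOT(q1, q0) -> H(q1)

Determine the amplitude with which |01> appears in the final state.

The amplitude on |01> is -I/2.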